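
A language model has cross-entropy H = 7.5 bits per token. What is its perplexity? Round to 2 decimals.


Perplexity formula: PP = 2^H
H = 7.5
PP = 2^7.5
Decompose: 2^7.5 = 2^7 * 2^0.5 = 2^7 * sqrt(2)
2^7 = 128, sqrt(2) ~ 1.4142136
PP ~ 128 * 1.4142136 = 181.0193408
Rounded to 2 decimals: 181.02

181.02


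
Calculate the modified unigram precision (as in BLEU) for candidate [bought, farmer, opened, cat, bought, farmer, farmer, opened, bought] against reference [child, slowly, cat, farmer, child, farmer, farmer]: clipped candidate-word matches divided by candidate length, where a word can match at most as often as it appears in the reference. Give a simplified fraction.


Reference word counts: {'cat': 1, 'child': 2, 'farmer': 3, 'slowly': 1}
Checking each candidate word (with clipping):
  'bought' -> not in reference -> no match (matches: 0)
  'farmer' -> in reference (ref count 3, used 1/3) -> match (matches: 1)
  'opened' -> not in reference -> no match (matches: 1)
  'cat' -> in reference (ref count 1, used 1/1) -> match (matches: 2)
  'bought' -> not in reference -> no match (matches: 2)
  'farmer' -> in reference (ref count 3, used 2/3) -> match (matches: 3)
  'farmer' -> in reference (ref count 3, used 3/3) -> match (matches: 4)
  'opened' -> not in reference -> no match (matches: 4)
  'bought' -> not in reference -> no match (matches: 4)
Clipped matches: 4, Candidate length: 9
Precision = 4/9

4/9


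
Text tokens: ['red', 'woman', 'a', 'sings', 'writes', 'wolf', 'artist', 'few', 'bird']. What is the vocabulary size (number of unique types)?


Listing all tokens and tracking unique types:
  Token 1: 'red' -> NEW (unique so far: 1)
  Token 2: 'woman' -> NEW (unique so far: 2)
  Token 3: 'a' -> NEW (unique so far: 3)
  Token 4: 'sings' -> NEW (unique so far: 4)
  Token 5: 'writes' -> NEW (unique so far: 5)
  Token 6: 'wolf' -> NEW (unique so far: 6)
  Token 7: 'artist' -> NEW (unique so far: 7)
  Token 8: 'few' -> NEW (unique so far: 8)
  Token 9: 'bird' -> NEW (unique so far: 9)
Unique types: ('a', 'artist', 'bird', 'few', 'red', 'sings', 'wolf', 'woman', 'writes')
Vocabulary size: 9

9


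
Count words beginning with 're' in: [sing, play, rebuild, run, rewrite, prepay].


Checking each word for prefix 're':
  'sing' -> no (count: 0)
  'play' -> no (count: 0)
  'rebuild' -> YES, starts with 're' (count: 1)
  'run' -> no (count: 1)
  'rewrite' -> YES, starts with 're' (count: 2)
  'prepay' -> no (count: 2)
Total with prefix 're': 2

2


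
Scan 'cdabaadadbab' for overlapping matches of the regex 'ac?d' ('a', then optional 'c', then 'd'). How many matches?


Pattern: ac?d means 'a', then optional 'c', then 'd'.
Scanning 'cdabaadadbab' position-by-position:
  Pos 0: window 'cda' -> no
  Pos 1: window 'dab' -> no
  Pos 2: window 'aba' -> no
  Pos 3: window 'baa' -> no
  Pos 4: window 'aad' -> no
  Pos 5: window 'ada' -> MATCH
  Pos 6: window 'dad' -> no
  Pos 7: window 'adb' -> MATCH
  Pos 8: window 'dba' -> no
  Pos 9: window 'bab' -> no
  Pos 10: window 'ab' -> no
  Pos 11: window 'b' -> no
Total matches: 2

2


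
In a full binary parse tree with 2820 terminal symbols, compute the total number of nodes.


Leaf nodes (terminals): 2820
Internal nodes = n - 1 = 2820 - 1 = 2819
Total = leaves + internal = 2820 + 2819 = 5639

5639


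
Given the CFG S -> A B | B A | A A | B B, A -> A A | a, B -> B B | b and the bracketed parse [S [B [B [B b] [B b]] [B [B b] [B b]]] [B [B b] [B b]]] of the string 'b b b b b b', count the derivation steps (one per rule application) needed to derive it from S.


Every bracketed nonterminal node [X ...] in the tree is produced by exactly one rule application.
Reading the tree off as a leftmost derivation:
  Step 1: S  =>  B B   (applied S -> B B)
  Step 2: B B  =>  B B B   (applied B -> B B)
  Step 3: B B B  =>  B B B B   (applied B -> B B)
  Step 4: B B B B  =>  b B B B   (applied B -> b)
  Step 5: b B B B  =>  b b B B   (applied B -> b)
  Step 6: b b B B  =>  b b B B B   (applied B -> B B)
  Step 7: b b B B B  =>  b b b B B   (applied B -> b)
  Step 8: b b b B B  =>  b b b b B   (applied B -> b)
  Step 9: b b b b B  =>  b b b b B B   (applied B -> B B)
  Step 10: b b b b B B  =>  b b b b b B   (applied B -> b)
  Step 11: b b b b b B  =>  b b b b b b   (applied B -> b)
Final yield: b b b b b b
Total rewrite steps: 11

11


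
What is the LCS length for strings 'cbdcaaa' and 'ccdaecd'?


DP table for LCS of 'cbdcaaa' and 'ccdaecd':
       c  c  d  a  e  c  d
    0  0  0  0  0  0  0  0
  c 0  1  1  1  1  1  1  1
  b 0  1  1  1  1  1  1  1
  d 0  1  1  2  2  2  2  2
  c 0  1  2  2  2  2  3  3
  a 0  1  2  2  3  3  3  3
  a 0  1  2  2  3  3  3  3
  a 0  1  2  2  3  3  3  3
LCS: 'cdc'
LCS length = 3

3


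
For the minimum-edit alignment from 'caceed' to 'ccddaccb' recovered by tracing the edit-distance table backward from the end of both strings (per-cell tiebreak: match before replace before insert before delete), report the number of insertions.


Edit distance = 6. Backtracking from cell (6, 8) with preference match > replace > insert > delete,
then listing the resulting alignment 'caceed' -> 'ccddaccb' left to right:
  Step 1: insert 'c' [insertion #1]
  Step 2: keep 'c'
  Step 3: insert 'd' [insertion #2]
  Step 4: insert 'd' [insertion #3]
  Step 5: keep 'a'
  Step 6: keep 'c'
  Step 7: delete 'e'
  Step 8: replace e->c
  Step 9: replace d->b
Total insertions: 3

3


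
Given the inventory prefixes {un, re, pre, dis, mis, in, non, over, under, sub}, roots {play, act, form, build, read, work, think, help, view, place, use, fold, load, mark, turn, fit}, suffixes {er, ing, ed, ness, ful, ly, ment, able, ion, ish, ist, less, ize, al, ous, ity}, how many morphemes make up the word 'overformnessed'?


Segmenting 'overformnessed' against the inventory:
  'over' -> prefix (morpheme 1)
  'form' -> root (morpheme 2)
  'ness' -> suffix (morpheme 3)
  'ed' -> suffix (morpheme 4)
Total morphemes: 4

4


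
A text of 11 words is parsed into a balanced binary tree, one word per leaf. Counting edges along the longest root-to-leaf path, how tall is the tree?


In a balanced binary tree with n leaves the deepest leaf is ceil(log2(n)) edges below the root.
log2(11) = 3.4594
ceil(3.4594) = 4
height (edges) = 4

4


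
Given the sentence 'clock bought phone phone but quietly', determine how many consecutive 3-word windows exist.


Word trigrams from [6] words:
  Trigram 1: (clock bought phone)
  Trigram 2: (bought phone phone)
  Trigram 3: (phone phone but)
  Trigram 4: (phone but quietly)
Total word trigrams: 6 - 2 = 4

4


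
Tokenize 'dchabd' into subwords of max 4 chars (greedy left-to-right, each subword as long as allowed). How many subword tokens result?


'dchabd' has 6 characters.
Chunking with max size 4:
  Chunk 1: 'dcha' (positions 0-3)
  Chunk 2: 'bd' (positions 4-5)
Total chunks: ceil(6 / 4) = 2

2


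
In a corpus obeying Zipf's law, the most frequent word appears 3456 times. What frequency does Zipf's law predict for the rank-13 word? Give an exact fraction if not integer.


Zipf's law: freq(rank) = f1 / rank
f1 = 3456, rank = 13
freq = 3456 / 13
GCD(3456, 13) = 1
Simplified: 3456/13

3456/13


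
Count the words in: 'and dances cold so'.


Counting words by splitting on spaces:
  Word 1: 'and'
  Word 2: 'dances'
  Word 3: 'cold'
  Word 4: 'so'
Total words: 4

4


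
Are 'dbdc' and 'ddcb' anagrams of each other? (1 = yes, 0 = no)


Sort characters of 'dbdc': 'bcdd'
Sort characters of 'ddcb': 'bcdd'
Sorted forms match -> they ARE anagrams
Result: 1

1


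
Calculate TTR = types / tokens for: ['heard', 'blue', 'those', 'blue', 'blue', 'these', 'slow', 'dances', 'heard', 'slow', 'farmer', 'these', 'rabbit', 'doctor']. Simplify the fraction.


Tokens: 14
Unique types: ('blue', 'dances', 'doctor', 'farmer', 'heard', 'rabbit', 'slow', 'these', 'those') = 9
TTR = 9/14
Already in lowest terms.

9/14


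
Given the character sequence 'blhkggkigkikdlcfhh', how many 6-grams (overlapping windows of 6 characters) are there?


String 'blhkggkigkikdlcfhh' has length L = 18.
Number of overlapping n-grams = L - n + 1
Substituting: 18 - 6 + 1 = 13

13


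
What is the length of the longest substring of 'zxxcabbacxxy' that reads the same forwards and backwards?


Scanning 'zxxcabbacxxy' for palindromic substrings.
Substring at positions 1-10: 'xxcabbacxx'.
Check: reverse('xxcabbacxx') = 'xxcabbacxx' -> palindrome confirmed.
Neighbouring characters ('z' / 'y') break symmetry, so it cannot extend further.
No longer palindromic substring exists; longest length = 10

10


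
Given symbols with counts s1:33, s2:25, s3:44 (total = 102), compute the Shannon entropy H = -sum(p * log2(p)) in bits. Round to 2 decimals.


Computing entropy H = -sum(p_i * log2(p_i)):
  s1: p = 33/102 = 0.3235, -p*log2(p) = 0.5267
  s2: p = 25/102 = 0.2451, -p*log2(p) = 0.4972
  s3: p = 44/102 = 0.4314, -p*log2(p) = 0.5233
H = sum of terms = 1.5472
Rounded to 2 decimals: 1.55

1.55


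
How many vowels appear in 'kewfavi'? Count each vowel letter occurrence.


Scanning each character of 'kewfavi':
  Position 1: 'k' -> consonant (running count: 0)
  Position 2: 'e' -> vowel (running count: 1)
  Position 3: 'w' -> consonant (running count: 1)
  Position 4: 'f' -> consonant (running count: 1)
  Position 5: 'a' -> vowel (running count: 2)
  Position 6: 'v' -> consonant (running count: 2)
  Position 7: 'i' -> vowel (running count: 3)
Total vowels: 3

3


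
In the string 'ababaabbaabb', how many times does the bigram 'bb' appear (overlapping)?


Scanning 'ababaabbaabb' for bigram 'bb':
  Position 0: 'ab' -> no
  Position 1: 'ba' -> no
  Position 2: 'ab' -> no
  Position 3: 'ba' -> no
  Position 4: 'aa' -> no
  Position 5: 'ab' -> no
  Position 6: 'bb' -> MATCH
  Position 7: 'ba' -> no
  Position 8: 'aa' -> no
  Position 9: 'ab' -> no
  Position 10: 'bb' -> MATCH
Total matches: 2

2


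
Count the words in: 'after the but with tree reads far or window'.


Counting words by splitting on spaces:
  Word 1: 'after'
  Word 2: 'the'
  Word 3: 'but'
  Word 4: 'with'
  Word 5: 'tree'
  Word 6: 'reads'
  Word 7: 'far'
  Word 8: 'or'
  Word 9: 'window'
Total words: 9

9


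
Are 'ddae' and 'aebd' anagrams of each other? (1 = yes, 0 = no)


Sort characters of 'ddae': 'adde'
Sort characters of 'aebd': 'abde'
Sorted forms differ -> they are NOT anagrams
Result: 0

0


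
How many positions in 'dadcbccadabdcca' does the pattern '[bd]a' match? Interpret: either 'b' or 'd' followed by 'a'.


Pattern: [bd]a means either 'b' or 'd' followed by 'a'.
Scanning 'dadcbccadabdcca' position-by-position:
  Pos 0: window 'da' -> MATCH
  Pos 1: window 'ad' -> no
  Pos 2: window 'dc' -> no
  Pos 3: window 'cb' -> no
  Pos 4: window 'bc' -> no
  Pos 5: window 'cc' -> no
  Pos 6: window 'ca' -> no
  Pos 7: window 'ad' -> no
  Pos 8: window 'da' -> MATCH
  Pos 9: window 'ab' -> no
  Pos 10: window 'bd' -> no
  Pos 11: window 'dc' -> no
  Pos 12: window 'cc' -> no
  Pos 13: window 'ca' -> no
  Pos 14: window 'a' -> no
Total matches: 2

2


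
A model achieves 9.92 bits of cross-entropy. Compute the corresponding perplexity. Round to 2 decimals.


Perplexity formula: PP = 2^H
H = 9.92
PP = 2^9.92
Decompose: 2^9.92 = 2^9 * 2^0.92
2^9 = 512, 2^0.92 ~ 1.8921153
PP ~ 512 * 1.8921153 = 968.7630336
Rounded to 2 decimals: 968.76

968.76


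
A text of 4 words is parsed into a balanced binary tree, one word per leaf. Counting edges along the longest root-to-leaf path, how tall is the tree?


In a balanced binary tree with n leaves the deepest leaf is ceil(log2(n)) edges below the root.
log2(4) = 2.0000
ceil(2.0000) = 2
height (edges) = 2

2


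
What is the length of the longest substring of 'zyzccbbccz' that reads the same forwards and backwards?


Scanning 'zyzccbbccz' for palindromic substrings.
Substring at positions 2-9: 'zccbbccz'.
Check: reverse('zccbbccz') = 'zccbbccz' -> palindrome confirmed.
Neighbouring characters ('y' / '-') break symmetry, so it cannot extend further.
No longer palindromic substring exists; longest length = 8

8


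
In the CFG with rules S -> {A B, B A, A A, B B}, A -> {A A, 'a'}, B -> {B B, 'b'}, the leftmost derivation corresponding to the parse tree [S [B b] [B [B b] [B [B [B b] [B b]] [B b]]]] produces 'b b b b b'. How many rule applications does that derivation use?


Every bracketed nonterminal node [X ...] in the tree is produced by exactly one rule application.
Reading the tree off as a leftmost derivation:
  Step 1: S  =>  B B   (applied S -> B B)
  Step 2: B B  =>  b B   (applied B -> b)
  Step 3: b B  =>  b B B   (applied B -> B B)
  Step 4: b B B  =>  b b B   (applied B -> b)
  Step 5: b b B  =>  b b B B   (applied B -> B B)
  Step 6: b b B B  =>  b b B B B   (applied B -> B B)
  Step 7: b b B B B  =>  b b b B B   (applied B -> b)
  Step 8: b b b B B  =>  b b b b B   (applied B -> b)
  Step 9: b b b b B  =>  b b b b b   (applied B -> b)
Final yield: b b b b b
Total rewrite steps: 9

9


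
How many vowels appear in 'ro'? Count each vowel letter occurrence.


Scanning each character of 'ro':
  Position 1: 'r' -> consonant (running count: 0)
  Position 2: 'o' -> vowel (running count: 1)
Total vowels: 1

1


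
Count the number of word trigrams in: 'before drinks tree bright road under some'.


Word trigrams from [7] words:
  Trigram 1: (before drinks tree)
  Trigram 2: (drinks tree bright)
  Trigram 3: (tree bright road)
  Trigram 4: (bright road under)
  Trigram 5: (road under some)
Total word trigrams: 7 - 2 = 5

5


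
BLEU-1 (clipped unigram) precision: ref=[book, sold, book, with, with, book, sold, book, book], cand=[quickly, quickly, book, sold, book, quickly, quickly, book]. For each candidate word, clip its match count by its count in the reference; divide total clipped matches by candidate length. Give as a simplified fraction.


Reference word counts: {'book': 5, 'sold': 2, 'with': 2}
Checking each candidate word (with clipping):
  'quickly' -> not in reference -> no match (matches: 0)
  'quickly' -> not in reference -> no match (matches: 0)
  'book' -> in reference (ref count 5, used 1/5) -> match (matches: 1)
  'sold' -> in reference (ref count 2, used 1/2) -> match (matches: 2)
  'book' -> in reference (ref count 5, used 2/5) -> match (matches: 3)
  'quickly' -> not in reference -> no match (matches: 3)
  'quickly' -> not in reference -> no match (matches: 3)
  'book' -> in reference (ref count 5, used 3/5) -> match (matches: 4)
Clipped matches: 4, Candidate length: 8
Precision = 4/8 = 1/2

1/2


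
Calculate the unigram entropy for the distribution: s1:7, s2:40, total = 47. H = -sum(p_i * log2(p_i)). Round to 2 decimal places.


Computing entropy H = -sum(p_i * log2(p_i)):
  s1: p = 7/47 = 0.1489, -p*log2(p) = 0.4092
  s2: p = 40/47 = 0.8511, -p*log2(p) = 0.1980
H = sum of terms = 0.6072
Rounded to 2 decimals: 0.61

0.61


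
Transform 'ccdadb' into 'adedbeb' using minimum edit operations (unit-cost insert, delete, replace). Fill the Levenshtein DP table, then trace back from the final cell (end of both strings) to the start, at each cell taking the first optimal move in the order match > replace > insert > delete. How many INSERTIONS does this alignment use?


Edit distance = 5. Backtracking from cell (6, 7) with preference match > replace > insert > delete,
then listing the resulting alignment 'ccdadb' -> 'adedbeb' left to right:
  Step 1: insert 'a' [insertion #1]
  Step 2: replace c->d
  Step 3: replace c->e
  Step 4: keep 'd'
  Step 5: replace a->b
  Step 6: replace d->e
  Step 7: keep 'b'
Total insertions: 1

1


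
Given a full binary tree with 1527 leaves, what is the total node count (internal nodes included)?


Leaf nodes (terminals): 1527
Internal nodes = n - 1 = 1527 - 1 = 1526
Total = leaves + internal = 1527 + 1526 = 3053

3053


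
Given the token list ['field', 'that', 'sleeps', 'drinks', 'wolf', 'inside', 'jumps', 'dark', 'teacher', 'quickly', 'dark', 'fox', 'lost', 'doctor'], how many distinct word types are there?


Listing all tokens and tracking unique types:
  Token 1: 'field' -> NEW (unique so far: 1)
  Token 2: 'that' -> NEW (unique so far: 2)
  Token 3: 'sleeps' -> NEW (unique so far: 3)
  Token 4: 'drinks' -> NEW (unique so far: 4)
  Token 5: 'wolf' -> NEW (unique so far: 5)
  Token 6: 'inside' -> NEW (unique so far: 6)
  Token 7: 'jumps' -> NEW (unique so far: 7)
  Token 8: 'dark' -> NEW (unique so far: 8)
  Token 9: 'teacher' -> NEW (unique so far: 9)
  Token 10: 'quickly' -> NEW (unique so far: 10)
  Token 11: 'dark' -> duplicate (unique so far: 10)
  Token 12: 'fox' -> NEW (unique so far: 11)
  Token 13: 'lost' -> NEW (unique so far: 12)
  Token 14: 'doctor' -> NEW (unique so far: 13)
Unique types: ('dark', 'doctor', 'drinks', 'field', 'fox', 'inside', 'jumps', 'lost', 'quickly', 'sleeps', 'teacher', 'that', 'wolf')
Vocabulary size: 13

13


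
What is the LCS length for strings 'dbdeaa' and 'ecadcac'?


DP table for LCS of 'dbdeaa' and 'ecadcac':
       e  c  a  d  c  a  c
    0  0  0  0  0  0  0  0
  d 0  0  0  0  1  1  1  1
  b 0  0  0  0  1  1  1  1
  d 0  0  0  0  1  1  1  1
  e 0  1  1  1  1  1  1  1
  a 0  1  1  2  2  2  2  2
  a 0  1  1  2  2  2  3  3
LCS: 'eaa'
LCS length = 3

3


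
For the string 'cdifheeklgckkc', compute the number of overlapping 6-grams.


String 'cdifheeklgckkc' has length L = 14.
Number of overlapping n-grams = L - n + 1
Substituting: 14 - 6 + 1 = 9

9


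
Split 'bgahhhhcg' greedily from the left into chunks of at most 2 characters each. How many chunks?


'bgahhhhcg' has 9 characters.
Chunking with max size 2:
  Chunk 1: 'bg' (positions 0-1)
  Chunk 2: 'ah' (positions 2-3)
  Chunk 3: 'hh' (positions 4-5)
  Chunk 4: 'hc' (positions 6-7)
  Chunk 5: 'g' (positions 8-8)
Total chunks: ceil(9 / 2) = 5

5


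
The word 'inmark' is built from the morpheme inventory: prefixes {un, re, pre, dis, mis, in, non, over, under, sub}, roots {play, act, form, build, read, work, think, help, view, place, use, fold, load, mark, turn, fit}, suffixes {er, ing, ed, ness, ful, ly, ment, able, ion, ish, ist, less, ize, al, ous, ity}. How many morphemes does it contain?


Segmenting 'inmark' against the inventory:
  'in' -> prefix (morpheme 1)
  'mark' -> root (morpheme 2)
Total morphemes: 2

2


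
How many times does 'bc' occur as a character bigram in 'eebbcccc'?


Scanning 'eebbcccc' for bigram 'bc':
  Position 0: 'ee' -> no
  Position 1: 'eb' -> no
  Position 2: 'bb' -> no
  Position 3: 'bc' -> MATCH
  Position 4: 'cc' -> no
  Position 5: 'cc' -> no
  Position 6: 'cc' -> no
Total matches: 1

1


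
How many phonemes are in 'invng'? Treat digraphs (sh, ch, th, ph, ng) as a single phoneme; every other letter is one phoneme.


Parsing 'invng' greedily, digraphs first:
  'i' -> vowel phoneme (phonemes so far: 1)
  'n' -> consonant phoneme (phonemes so far: 2)
  'v' -> consonant phoneme (phonemes so far: 3)
  'ng' -> digraph (1 consonant phoneme) (phonemes so far: 4)
Total phonemes: 4

4


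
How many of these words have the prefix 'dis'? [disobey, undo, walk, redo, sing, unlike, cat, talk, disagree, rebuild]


Checking each word for prefix 'dis':
  'disobey' -> YES, starts with 'dis' (count: 1)
  'undo' -> no (count: 1)
  'walk' -> no (count: 1)
  'redo' -> no (count: 1)
  'sing' -> no (count: 1)
  'unlike' -> no (count: 1)
  'cat' -> no (count: 1)
  'talk' -> no (count: 1)
  'disagree' -> YES, starts with 'dis' (count: 2)
  'rebuild' -> no (count: 2)
Total with prefix 'dis': 2

2


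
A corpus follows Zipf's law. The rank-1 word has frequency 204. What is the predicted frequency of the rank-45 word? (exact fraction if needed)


Zipf's law: freq(rank) = f1 / rank
f1 = 204, rank = 45
freq = 204 / 45
GCD(204, 45) = 3
Simplified: 68/15

68/15


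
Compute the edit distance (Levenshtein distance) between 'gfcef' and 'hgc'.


Building DP table for s1='gfcef' (len 5) and s2='hgc' (len 3):
       h  g  c
    0  1  2  3
  g 1  1  1  2
  f 2  2  2  2
  c 3  3  3  2
  e 4  4  4  3
  f 5  5  5  4
Edit distance = dp[5][3] = 4

4


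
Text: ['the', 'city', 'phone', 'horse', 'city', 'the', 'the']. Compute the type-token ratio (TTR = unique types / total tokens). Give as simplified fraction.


Tokens: 7
Unique types: ('city', 'horse', 'phone', 'the') = 4
TTR = 4/7
Already in lowest terms.

4/7


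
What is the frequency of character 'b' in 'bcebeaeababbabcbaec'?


Scanning 'bcebeaeababbabcbaec' for 'b':
  Position 0: 'b' -> MATCH (count: 1)
  Position 3: 'b' -> MATCH (count: 2)
  Position 8: 'b' -> MATCH (count: 3)
  Position 10: 'b' -> MATCH (count: 4)
  Position 11: 'b' -> MATCH (count: 5)
  Position 13: 'b' -> MATCH (count: 6)
  Position 15: 'b' -> MATCH (count: 7)
Total occurrences of 'b': 7

7


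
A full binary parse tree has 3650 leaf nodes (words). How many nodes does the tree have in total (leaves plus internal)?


Leaf nodes (terminals): 3650
Internal nodes = n - 1 = 3650 - 1 = 3649
Total = leaves + internal = 3650 + 3649 = 7299

7299


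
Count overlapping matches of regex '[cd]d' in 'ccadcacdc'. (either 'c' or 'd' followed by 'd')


Pattern: [cd]d means either 'c' or 'd' followed by 'd'.
Scanning 'ccadcacdc' position-by-position:
  Pos 0: window 'cc' -> no
  Pos 1: window 'ca' -> no
  Pos 2: window 'ad' -> no
  Pos 3: window 'dc' -> no
  Pos 4: window 'ca' -> no
  Pos 5: window 'ac' -> no
  Pos 6: window 'cd' -> MATCH
  Pos 7: window 'dc' -> no
  Pos 8: window 'c' -> no
Total matches: 1

1


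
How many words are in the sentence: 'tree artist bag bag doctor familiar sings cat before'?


Counting words by splitting on spaces:
  Word 1: 'tree'
  Word 2: 'artist'
  Word 3: 'bag'
  Word 4: 'bag'
  Word 5: 'doctor'
  Word 6: 'familiar'
  Word 7: 'sings'
  Word 8: 'cat'
  Word 9: 'before'
Total words: 9

9


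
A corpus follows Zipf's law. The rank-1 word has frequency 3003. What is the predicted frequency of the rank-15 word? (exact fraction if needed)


Zipf's law: freq(rank) = f1 / rank
f1 = 3003, rank = 15
freq = 3003 / 15
GCD(3003, 15) = 3
Simplified: 1001/5

1001/5


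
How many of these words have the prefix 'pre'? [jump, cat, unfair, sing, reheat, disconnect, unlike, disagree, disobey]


Checking each word for prefix 'pre':
  'jump' -> no (count: 0)
  'cat' -> no (count: 0)
  'unfair' -> no (count: 0)
  'sing' -> no (count: 0)
  'reheat' -> no (count: 0)
  'disconnect' -> no (count: 0)
  'unlike' -> no (count: 0)
  'disagree' -> no (count: 0)
  'disobey' -> no (count: 0)
Total with prefix 'pre': 0

0


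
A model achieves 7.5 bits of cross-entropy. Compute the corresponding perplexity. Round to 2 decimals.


Perplexity formula: PP = 2^H
H = 7.5
PP = 2^7.5
Decompose: 2^7.5 = 2^7 * 2^0.5 = 2^7 * sqrt(2)
2^7 = 128, sqrt(2) ~ 1.4142136
PP ~ 128 * 1.4142136 = 181.0193408
Rounded to 2 decimals: 181.02

181.02


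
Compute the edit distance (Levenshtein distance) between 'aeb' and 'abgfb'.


Building DP table for s1='aeb' (len 3) and s2='abgfb' (len 5):
       a  b  g  f  b
    0  1  2  3  4  5
  a 1  0  1  2  3  4
  e 2  1  1  2  3  4
  b 3  2  1  2  3  3
Edit distance = dp[3][5] = 3

3


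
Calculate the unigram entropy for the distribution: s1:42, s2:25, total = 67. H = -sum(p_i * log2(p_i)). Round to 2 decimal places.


Computing entropy H = -sum(p_i * log2(p_i)):
  s1: p = 42/67 = 0.6269, -p*log2(p) = 0.4224
  s2: p = 25/67 = 0.3731, -p*log2(p) = 0.5307
H = sum of terms = 0.9531
Rounded to 2 decimals: 0.95

0.95


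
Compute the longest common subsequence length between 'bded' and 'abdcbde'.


DP table for LCS of 'bded' and 'abdcbde':
       a  b  d  c  b  d  e
    0  0  0  0  0  0  0  0
  b 0  0  1  1  1  1  1  1
  d 0  0  1  2  2  2  2  2
  e 0  0  1  2  2  2  2  3
  d 0  0  1  2  2  2  3  3
LCS: 'bde'
LCS length = 3

3


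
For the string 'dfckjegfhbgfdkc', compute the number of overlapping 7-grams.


String 'dfckjegfhbgfdkc' has length L = 15.
Number of overlapping n-grams = L - n + 1
Substituting: 15 - 7 + 1 = 9

9


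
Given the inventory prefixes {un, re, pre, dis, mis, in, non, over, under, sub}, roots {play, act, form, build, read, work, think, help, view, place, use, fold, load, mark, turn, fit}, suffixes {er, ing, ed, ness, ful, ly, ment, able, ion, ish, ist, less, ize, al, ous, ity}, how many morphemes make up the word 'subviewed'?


Segmenting 'subviewed' against the inventory:
  'sub' -> prefix (morpheme 1)
  'view' -> root (morpheme 2)
  'ed' -> suffix (morpheme 3)
Total morphemes: 3

3


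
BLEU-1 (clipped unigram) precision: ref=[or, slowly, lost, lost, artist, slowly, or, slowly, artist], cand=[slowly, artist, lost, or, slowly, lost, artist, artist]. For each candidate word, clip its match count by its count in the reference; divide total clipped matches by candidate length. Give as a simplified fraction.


Reference word counts: {'artist': 2, 'lost': 2, 'or': 2, 'slowly': 3}
Checking each candidate word (with clipping):
  'slowly' -> in reference (ref count 3, used 1/3) -> match (matches: 1)
  'artist' -> in reference (ref count 2, used 1/2) -> match (matches: 2)
  'lost' -> in reference (ref count 2, used 1/2) -> match (matches: 3)
  'or' -> in reference (ref count 2, used 1/2) -> match (matches: 4)
  'slowly' -> in reference (ref count 3, used 2/3) -> match (matches: 5)
  'lost' -> in reference (ref count 2, used 2/2) -> match (matches: 6)
  'artist' -> in reference (ref count 2, used 2/2) -> match (matches: 7)
  'artist' -> ref count 2 already used up (2/2) -> clipped, no match (matches: 7)
Clipped matches: 7, Candidate length: 8
Precision = 7/8

7/8


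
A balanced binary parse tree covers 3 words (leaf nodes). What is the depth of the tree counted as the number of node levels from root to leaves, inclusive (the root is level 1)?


In a balanced binary tree with n leaves the deepest leaf is ceil(log2(n)) edges below the root,
so counting node levels inclusive of root and leaves gives ceil(log2(n)) + 1 levels.
log2(3) = 1.5850
ceil(1.5850) = 2
levels = 2 + 1 = 3

3


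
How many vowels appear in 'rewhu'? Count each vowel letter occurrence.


Scanning each character of 'rewhu':
  Position 1: 'r' -> consonant (running count: 0)
  Position 2: 'e' -> vowel (running count: 1)
  Position 3: 'w' -> consonant (running count: 1)
  Position 4: 'h' -> consonant (running count: 1)
  Position 5: 'u' -> vowel (running count: 2)
Total vowels: 2

2


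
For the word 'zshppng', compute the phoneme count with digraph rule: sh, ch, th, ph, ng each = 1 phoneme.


Parsing 'zshppng' greedily, digraphs first:
  'z' -> consonant phoneme (phonemes so far: 1)
  'sh' -> digraph (1 consonant phoneme) (phonemes so far: 2)
  'p' -> consonant phoneme (phonemes so far: 3)
  'p' -> consonant phoneme (phonemes so far: 4)
  'ng' -> digraph (1 consonant phoneme) (phonemes so far: 5)
Total phonemes: 5

5


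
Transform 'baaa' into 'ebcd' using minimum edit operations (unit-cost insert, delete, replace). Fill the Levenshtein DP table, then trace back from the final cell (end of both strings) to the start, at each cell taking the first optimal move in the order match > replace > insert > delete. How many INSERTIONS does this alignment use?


Edit distance = 4. Backtracking from cell (4, 4) with preference match > replace > insert > delete,
then listing the resulting alignment 'baaa' -> 'ebcd' left to right:
  Step 1: replace b->e
  Step 2: replace a->b
  Step 3: replace a->c
  Step 4: replace a->d
Total insertions: 0

0


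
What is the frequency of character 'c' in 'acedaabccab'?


Scanning 'acedaabccab' for 'c':
  Position 1: 'c' -> MATCH (count: 1)
  Position 7: 'c' -> MATCH (count: 2)
  Position 8: 'c' -> MATCH (count: 3)
Total occurrences of 'c': 3

3


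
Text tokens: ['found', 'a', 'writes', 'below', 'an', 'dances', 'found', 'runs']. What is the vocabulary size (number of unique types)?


Listing all tokens and tracking unique types:
  Token 1: 'found' -> NEW (unique so far: 1)
  Token 2: 'a' -> NEW (unique so far: 2)
  Token 3: 'writes' -> NEW (unique so far: 3)
  Token 4: 'below' -> NEW (unique so far: 4)
  Token 5: 'an' -> NEW (unique so far: 5)
  Token 6: 'dances' -> NEW (unique so far: 6)
  Token 7: 'found' -> duplicate (unique so far: 6)
  Token 8: 'runs' -> NEW (unique so far: 7)
Unique types: ('a', 'an', 'below', 'dances', 'found', 'runs', 'writes')
Vocabulary size: 7

7


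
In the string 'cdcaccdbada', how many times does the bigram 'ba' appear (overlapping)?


Scanning 'cdcaccdbada' for bigram 'ba':
  Position 0: 'cd' -> no
  Position 1: 'dc' -> no
  Position 2: 'ca' -> no
  Position 3: 'ac' -> no
  Position 4: 'cc' -> no
  Position 5: 'cd' -> no
  Position 6: 'db' -> no
  Position 7: 'ba' -> MATCH
  Position 8: 'ad' -> no
  Position 9: 'da' -> no
Total matches: 1

1


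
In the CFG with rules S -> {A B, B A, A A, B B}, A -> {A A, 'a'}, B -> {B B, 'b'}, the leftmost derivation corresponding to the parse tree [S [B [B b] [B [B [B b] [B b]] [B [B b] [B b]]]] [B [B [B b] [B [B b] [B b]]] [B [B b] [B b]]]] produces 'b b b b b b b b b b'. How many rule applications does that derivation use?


Every bracketed nonterminal node [X ...] in the tree is produced by exactly one rule application.
Reading the tree off as a leftmost derivation:
  Step 1: S  =>  B B   (applied S -> B B)
  Step 2: B B  =>  B B B   (applied B -> B B)
  Step 3: B B B  =>  b B B   (applied B -> b)
  Step 4: b B B  =>  b B B B   (applied B -> B B)
  Step 5: b B B B  =>  b B B B B   (applied B -> B B)
  Step 6: b B B B B  =>  b b B B B   (applied B -> b)
  Step 7: b b B B B  =>  b b b B B   (applied B -> b)
  Step 8: b b b B B  =>  b b b B B B   (applied B -> B B)
  Step 9: b b b B B B  =>  b b b b B B   (applied B -> b)
  Step 10: b b b b B B  =>  b b b b b B   (applied B -> b)
  Step 11: b b b b b B  =>  b b b b b B B   (applied B -> B B)
  Step 12: b b b b b B B  =>  b b b b b B B B   (applied B -> B B)
  Step 13: b b b b b B B B  =>  b b b b b b B B   (applied B -> b)
  Step 14: b b b b b b B B  =>  b b b b b b B B B   (applied B -> B B)
  Step 15: b b b b b b B B B  =>  b b b b b b b B B   (applied B -> b)
  Step 16: b b b b b b b B B  =>  b b b b b b b b B   (applied B -> b)
  Step 17: b b b b b b b b B  =>  b b b b b b b b B B   (applied B -> B B)
  Step 18: b b b b b b b b B B  =>  b b b b b b b b b B   (applied B -> b)
  Step 19: b b b b b b b b b B  =>  b b b b b b b b b b   (applied B -> b)
Final yield: b b b b b b b b b b
Total rewrite steps: 19

19


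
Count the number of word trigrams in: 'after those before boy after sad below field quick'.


Word trigrams from [9] words:
  Trigram 1: (after those before)
  Trigram 2: (those before boy)
  Trigram 3: (before boy after)
  Trigram 4: (boy after sad)
  Trigram 5: (after sad below)
  Trigram 6: (sad below field)
  Trigram 7: (below field quick)
Total word trigrams: 9 - 2 = 7

7


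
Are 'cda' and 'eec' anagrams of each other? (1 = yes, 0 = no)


Sort characters of 'cda': 'acd'
Sort characters of 'eec': 'cee'
Sorted forms differ -> they are NOT anagrams
Result: 0

0


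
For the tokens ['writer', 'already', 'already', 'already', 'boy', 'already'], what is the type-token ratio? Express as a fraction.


Tokens: 6
Unique types: ('already', 'boy', 'writer') = 3
TTR = 3/6
Simplify: divide both by 3 -> 1/2
TTR = 1/2

1/2


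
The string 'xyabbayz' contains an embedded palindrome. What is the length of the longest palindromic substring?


Scanning 'xyabbayz' for palindromic substrings.
Substring at positions 1-6: 'yabbay'.
Check: reverse('yabbay') = 'yabbay' -> palindrome confirmed.
Neighbouring characters ('x' / 'z') break symmetry, so it cannot extend further.
No longer palindromic substring exists; longest length = 6

6


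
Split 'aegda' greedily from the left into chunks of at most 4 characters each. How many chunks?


'aegda' has 5 characters.
Chunking with max size 4:
  Chunk 1: 'aegd' (positions 0-3)
  Chunk 2: 'a' (positions 4-4)
Total chunks: ceil(5 / 4) = 2

2


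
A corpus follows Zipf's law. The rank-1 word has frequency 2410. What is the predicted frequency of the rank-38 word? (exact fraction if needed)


Zipf's law: freq(rank) = f1 / rank
f1 = 2410, rank = 38
freq = 2410 / 38
GCD(2410, 38) = 2
Simplified: 1205/19

1205/19


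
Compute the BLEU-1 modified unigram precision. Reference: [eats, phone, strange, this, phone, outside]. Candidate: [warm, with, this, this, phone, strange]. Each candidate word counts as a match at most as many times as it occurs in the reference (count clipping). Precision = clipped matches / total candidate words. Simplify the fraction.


Reference word counts: {'eats': 1, 'outside': 1, 'phone': 2, 'strange': 1, 'this': 1}
Checking each candidate word (with clipping):
  'warm' -> not in reference -> no match (matches: 0)
  'with' -> not in reference -> no match (matches: 0)
  'this' -> in reference (ref count 1, used 1/1) -> match (matches: 1)
  'this' -> ref count 1 already used up (1/1) -> clipped, no match (matches: 1)
  'phone' -> in reference (ref count 2, used 1/2) -> match (matches: 2)
  'strange' -> in reference (ref count 1, used 1/1) -> match (matches: 3)
Clipped matches: 3, Candidate length: 6
Precision = 3/6 = 1/2

1/2


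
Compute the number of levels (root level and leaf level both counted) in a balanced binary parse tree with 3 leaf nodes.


In a balanced binary tree with n leaves the deepest leaf is ceil(log2(n)) edges below the root,
so counting node levels inclusive of root and leaves gives ceil(log2(n)) + 1 levels.
log2(3) = 1.5850
ceil(1.5850) = 2
levels = 2 + 1 = 3

3


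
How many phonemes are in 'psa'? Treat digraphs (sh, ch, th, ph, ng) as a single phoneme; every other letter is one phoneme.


Parsing 'psa' greedily, digraphs first:
  'p' -> consonant phoneme (phonemes so far: 1)
  's' -> consonant phoneme (phonemes so far: 2)
  'a' -> vowel phoneme (phonemes so far: 3)
Total phonemes: 3

3


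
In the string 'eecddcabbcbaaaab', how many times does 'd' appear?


Scanning 'eecddcabbcbaaaab' for 'd':
  Position 3: 'd' -> MATCH (count: 1)
  Position 4: 'd' -> MATCH (count: 2)
Total occurrences of 'd': 2

2


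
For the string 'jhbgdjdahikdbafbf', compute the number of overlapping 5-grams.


String 'jhbgdjdahikdbafbf' has length L = 17.
Number of overlapping n-grams = L - n + 1
Substituting: 17 - 5 + 1 = 13

13


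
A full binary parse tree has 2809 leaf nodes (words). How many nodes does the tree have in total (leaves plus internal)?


Leaf nodes (terminals): 2809
Internal nodes = n - 1 = 2809 - 1 = 2808
Total = leaves + internal = 2809 + 2808 = 5617

5617


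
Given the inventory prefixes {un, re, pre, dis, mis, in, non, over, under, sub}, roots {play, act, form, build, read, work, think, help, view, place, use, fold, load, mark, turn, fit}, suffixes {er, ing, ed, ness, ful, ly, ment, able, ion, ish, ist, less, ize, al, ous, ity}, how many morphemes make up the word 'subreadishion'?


Segmenting 'subreadishion' against the inventory:
  'sub' -> prefix (morpheme 1)
  'read' -> root (morpheme 2)
  'ish' -> suffix (morpheme 3)
  'ion' -> suffix (morpheme 4)
Total morphemes: 4

4


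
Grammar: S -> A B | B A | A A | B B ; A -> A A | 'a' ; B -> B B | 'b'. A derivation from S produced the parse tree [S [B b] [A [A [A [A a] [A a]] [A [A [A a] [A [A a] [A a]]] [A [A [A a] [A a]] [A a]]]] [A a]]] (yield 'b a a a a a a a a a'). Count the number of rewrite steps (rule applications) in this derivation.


Every bracketed nonterminal node [X ...] in the tree is produced by exactly one rule application.
Reading the tree off as a leftmost derivation:
  Step 1: S  =>  B A   (applied S -> B A)
  Step 2: B A  =>  b A   (applied B -> b)
  Step 3: b A  =>  b A A   (applied A -> A A)
  Step 4: b A A  =>  b A A A   (applied A -> A A)
  Step 5: b A A A  =>  b A A A A   (applied A -> A A)
  Step 6: b A A A A  =>  b a A A A   (applied A -> a)
  Step 7: b a A A A  =>  b a a A A   (applied A -> a)
  Step 8: b a a A A  =>  b a a A A A   (applied A -> A A)
  Step 9: b a a A A A  =>  b a a A A A A   (applied A -> A A)
  Step 10: b a a A A A A  =>  b a a a A A A   (applied A -> a)
  Step 11: b a a a A A A  =>  b a a a A A A A   (applied A -> A A)
  Step 12: b a a a A A A A  =>  b a a a a A A A   (applied A -> a)
  Step 13: b a a a a A A A  =>  b a a a a a A A   (applied A -> a)
  Step 14: b a a a a a A A  =>  b a a a a a A A A   (applied A -> A A)
  Step 15: b a a a a a A A A  =>  b a a a a a A A A A   (applied A -> A A)
  Step 16: b a a a a a A A A A  =>  b a a a a a a A A A   (applied A -> a)
  Step 17: b a a a a a a A A A  =>  b a a a a a a a A A   (applied A -> a)
  Step 18: b a a a a a a a A A  =>  b a a a a a a a a A   (applied A -> a)
  Step 19: b a a a a a a a a A  =>  b a a a a a a a a a   (applied A -> a)
Final yield: b a a a a a a a a a
Total rewrite steps: 19

19


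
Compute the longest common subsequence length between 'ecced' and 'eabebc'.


DP table for LCS of 'ecced' and 'eabebc':
       e  a  b  e  b  c
    0  0  0  0  0  0  0
  e 0  1  1  1  1  1  1
  c 0  1  1  1  1  1  2
  c 0  1  1  1  1  1  2
  e 0  1  1  1  2  2  2
  d 0  1  1  1  2  2  2
LCS: 'ec'
LCS length = 2

2


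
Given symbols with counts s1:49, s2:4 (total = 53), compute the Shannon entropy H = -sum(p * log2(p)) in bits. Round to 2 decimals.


Computing entropy H = -sum(p_i * log2(p_i)):
  s1: p = 49/53 = 0.9245, -p*log2(p) = 0.1047
  s2: p = 4/53 = 0.0755, -p*log2(p) = 0.2814
H = sum of terms = 0.3861
Rounded to 2 decimals: 0.39

0.39


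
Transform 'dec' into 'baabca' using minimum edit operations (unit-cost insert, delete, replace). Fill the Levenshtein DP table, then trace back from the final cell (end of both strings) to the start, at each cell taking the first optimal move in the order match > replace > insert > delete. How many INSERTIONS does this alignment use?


Edit distance = 5. Backtracking from cell (3, 6) with preference match > replace > insert > delete,
then listing the resulting alignment 'dec' -> 'baabca' left to right:
  Step 1: insert 'b' [insertion #1]
  Step 2: insert 'a' [insertion #2]
  Step 3: replace d->a
  Step 4: replace e->b
  Step 5: keep 'c'
  Step 6: insert 'a' [insertion #3]
Total insertions: 3

3


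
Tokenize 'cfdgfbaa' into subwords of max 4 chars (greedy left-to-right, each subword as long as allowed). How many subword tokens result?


'cfdgfbaa' has 8 characters.
Chunking with max size 4:
  Chunk 1: 'cfdg' (positions 0-3)
  Chunk 2: 'fbaa' (positions 4-7)
Total chunks: ceil(8 / 4) = 2

2


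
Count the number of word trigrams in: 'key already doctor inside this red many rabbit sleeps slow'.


Word trigrams from [10] words:
  Trigram 1: (key already doctor)
  Trigram 2: (already doctor inside)
  Trigram 3: (doctor inside this)
  Trigram 4: (inside this red)
  Trigram 5: (this red many)
  Trigram 6: (red many rabbit)
  Trigram 7: (many rabbit sleeps)
  Trigram 8: (rabbit sleeps slow)
Total word trigrams: 10 - 2 = 8

8


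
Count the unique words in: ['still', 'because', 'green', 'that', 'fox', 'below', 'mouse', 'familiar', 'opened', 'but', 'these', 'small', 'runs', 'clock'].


Listing all tokens and tracking unique types:
  Token 1: 'still' -> NEW (unique so far: 1)
  Token 2: 'because' -> NEW (unique so far: 2)
  Token 3: 'green' -> NEW (unique so far: 3)
  Token 4: 'that' -> NEW (unique so far: 4)
  Token 5: 'fox' -> NEW (unique so far: 5)
  Token 6: 'below' -> NEW (unique so far: 6)
  Token 7: 'mouse' -> NEW (unique so far: 7)
  Token 8: 'familiar' -> NEW (unique so far: 8)
  Token 9: 'opened' -> NEW (unique so far: 9)
  Token 10: 'but' -> NEW (unique so far: 10)
  Token 11: 'these' -> NEW (unique so far: 11)
  Token 12: 'small' -> NEW (unique so far: 12)
  Token 13: 'runs' -> NEW (unique so far: 13)
  Token 14: 'clock' -> NEW (unique so far: 14)
Unique types: ('because', 'below', 'but', 'clock', 'familiar', 'fox', 'green', 'mouse', 'opened', 'runs', 'small', 'still', 'that', 'these')
Vocabulary size: 14

14


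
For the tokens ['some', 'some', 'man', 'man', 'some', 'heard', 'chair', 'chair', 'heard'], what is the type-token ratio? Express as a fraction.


Tokens: 9
Unique types: ('chair', 'heard', 'man', 'some') = 4
TTR = 4/9
Already in lowest terms.

4/9
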